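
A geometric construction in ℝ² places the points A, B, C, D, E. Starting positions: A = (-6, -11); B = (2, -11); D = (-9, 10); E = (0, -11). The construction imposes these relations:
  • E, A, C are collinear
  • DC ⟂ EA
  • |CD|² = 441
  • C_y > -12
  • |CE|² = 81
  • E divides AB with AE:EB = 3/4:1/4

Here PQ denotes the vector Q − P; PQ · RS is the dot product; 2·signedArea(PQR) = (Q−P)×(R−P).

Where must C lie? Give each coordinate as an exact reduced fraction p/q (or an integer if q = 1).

C = (-9, -11)

1. C_x = -9  [E, A, C are collinear ∩ DC ⟂ EA]
2. C_y = -11  [E, A, C are collinear ∩ DC ⟂ EA]
   → C = (-9, -11)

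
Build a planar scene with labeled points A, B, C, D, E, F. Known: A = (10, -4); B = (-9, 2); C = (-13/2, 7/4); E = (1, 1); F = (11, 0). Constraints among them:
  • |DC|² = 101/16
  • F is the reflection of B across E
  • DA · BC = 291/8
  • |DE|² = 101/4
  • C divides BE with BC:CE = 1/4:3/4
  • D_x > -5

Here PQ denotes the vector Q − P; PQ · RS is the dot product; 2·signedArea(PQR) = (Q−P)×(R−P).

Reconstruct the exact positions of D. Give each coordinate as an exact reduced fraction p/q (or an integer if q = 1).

D = (-4, 3/2)

1. D_x = -4  [line -5/2·x + 1/4·y + -83/8 = 0 ∩ |DE|² = 101/4]
2. D_y = 3/2  [line -5/2·x + 1/4·y + -83/8 = 0 ∩ |DE|² = 101/4]
   → D = (-4, 3/2)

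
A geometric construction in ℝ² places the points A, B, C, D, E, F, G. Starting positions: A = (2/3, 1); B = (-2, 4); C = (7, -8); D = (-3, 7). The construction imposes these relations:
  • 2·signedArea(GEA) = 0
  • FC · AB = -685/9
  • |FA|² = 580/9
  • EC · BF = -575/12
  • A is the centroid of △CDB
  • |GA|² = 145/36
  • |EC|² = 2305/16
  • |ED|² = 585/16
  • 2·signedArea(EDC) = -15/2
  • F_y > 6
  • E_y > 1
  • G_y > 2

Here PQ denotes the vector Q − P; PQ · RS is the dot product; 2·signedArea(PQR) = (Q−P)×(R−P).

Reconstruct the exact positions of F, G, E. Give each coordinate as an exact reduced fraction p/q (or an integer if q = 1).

E = (0, 7/4)
F = (-14/3, 7)
G = (-2/3, 5/2)

1. F_x = -14/3  [line 8/3·x + -3·y + 301/9 = 0 ∩ |FA|² = 580/9]
2. F_y = 7  [line 8/3·x + -3·y + 301/9 = 0 ∩ |FA|² = 580/9]
   → F = (-14/3, 7)
3. E_x = 0  [2·signedArea(EDC) = -15/2 ∩ EC · BF = -575/12]
4. E_y = 7/4  [2·signedArea(EDC) = -15/2 ∩ EC · BF = -575/12]
   → E = (0, 7/4)
5. G_x = -2/3  [line 3/4·x + 2/3·y + -7/6 = 0 ∩ |GA|² = 145/36]
6. G_y = 5/2  [line 3/4·x + 2/3·y + -7/6 = 0 ∩ |GA|² = 145/36]
   → G = (-2/3, 5/2)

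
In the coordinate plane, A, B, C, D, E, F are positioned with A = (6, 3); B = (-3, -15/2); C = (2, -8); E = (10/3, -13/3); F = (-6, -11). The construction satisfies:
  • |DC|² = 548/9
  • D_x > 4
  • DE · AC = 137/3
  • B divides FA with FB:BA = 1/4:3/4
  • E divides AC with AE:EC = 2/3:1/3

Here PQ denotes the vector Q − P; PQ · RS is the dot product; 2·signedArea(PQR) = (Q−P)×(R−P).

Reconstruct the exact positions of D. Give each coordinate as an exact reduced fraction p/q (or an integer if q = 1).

D = (14/3, -2/3)

1. D_x = 14/3  [line 4·x + 11·y + -34/3 = 0 ∩ |DC|² = 548/9]
2. D_y = -2/3  [line 4·x + 11·y + -34/3 = 0 ∩ |DC|² = 548/9]
   → D = (14/3, -2/3)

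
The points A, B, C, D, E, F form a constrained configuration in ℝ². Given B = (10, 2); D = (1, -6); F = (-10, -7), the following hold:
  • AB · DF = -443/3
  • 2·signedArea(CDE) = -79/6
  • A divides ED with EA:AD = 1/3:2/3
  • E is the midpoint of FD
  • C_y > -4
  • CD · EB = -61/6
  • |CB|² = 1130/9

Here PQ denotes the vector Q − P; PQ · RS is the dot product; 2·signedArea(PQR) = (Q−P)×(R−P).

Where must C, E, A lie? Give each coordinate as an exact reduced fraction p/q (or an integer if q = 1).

A = (-8/3, -19/3)
C = (1/3, -11/3)
E = (-9/2, -13/2)

1. E_x = -9/2  [E is the midpoint of FD]
2. E_y = -13/2  [E is the midpoint of FD]
   → E = (-9/2, -13/2)
3. A_x = -8/3  [A divides ED with EA:AD = 1/3:2/3]
4. A_y = -19/3  [A divides ED with EA:AD = 1/3:2/3]
   → A = (-8/3, -19/3)
5. C_x = 1/3  [CD · EB = -61/6 ∩ 2·signedArea(CDE) = -79/6]
6. C_y = -11/3  [CD · EB = -61/6 ∩ 2·signedArea(CDE) = -79/6]
   → C = (1/3, -11/3)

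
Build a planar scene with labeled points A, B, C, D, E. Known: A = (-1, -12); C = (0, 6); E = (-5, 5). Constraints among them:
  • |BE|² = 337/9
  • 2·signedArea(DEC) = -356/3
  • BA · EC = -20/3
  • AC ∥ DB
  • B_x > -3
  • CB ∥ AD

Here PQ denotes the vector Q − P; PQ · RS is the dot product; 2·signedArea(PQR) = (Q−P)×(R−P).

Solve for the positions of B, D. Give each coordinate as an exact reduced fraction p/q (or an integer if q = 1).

1. B_x = -2  [line -5·x + -1·y + -31/3 = 0 ∩ |BE|² = 337/9]
2. B_y = -1/3  [line -5·x + -1·y + -31/3 = 0 ∩ |BE|² = 337/9]
   → B = (-2, -1/3)
3. D_x = -3  [AC ∥ DB ∩ CB ∥ AD]
4. D_y = -55/3  [AC ∥ DB ∩ CB ∥ AD]
   → D = (-3, -55/3)

B = (-2, -1/3)
D = (-3, -55/3)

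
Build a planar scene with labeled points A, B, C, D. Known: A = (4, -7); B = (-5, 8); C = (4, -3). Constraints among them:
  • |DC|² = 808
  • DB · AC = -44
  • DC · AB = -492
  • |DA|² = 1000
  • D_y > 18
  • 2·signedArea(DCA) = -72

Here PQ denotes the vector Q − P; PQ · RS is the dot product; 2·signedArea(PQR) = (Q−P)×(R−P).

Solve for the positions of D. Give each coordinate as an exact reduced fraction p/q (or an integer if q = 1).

1. D_x = -14  [DB · AC = -44 ∩ DC · AB = -492]
2. D_y = 19  [DB · AC = -44 ∩ DC · AB = -492]
   → D = (-14, 19)

D = (-14, 19)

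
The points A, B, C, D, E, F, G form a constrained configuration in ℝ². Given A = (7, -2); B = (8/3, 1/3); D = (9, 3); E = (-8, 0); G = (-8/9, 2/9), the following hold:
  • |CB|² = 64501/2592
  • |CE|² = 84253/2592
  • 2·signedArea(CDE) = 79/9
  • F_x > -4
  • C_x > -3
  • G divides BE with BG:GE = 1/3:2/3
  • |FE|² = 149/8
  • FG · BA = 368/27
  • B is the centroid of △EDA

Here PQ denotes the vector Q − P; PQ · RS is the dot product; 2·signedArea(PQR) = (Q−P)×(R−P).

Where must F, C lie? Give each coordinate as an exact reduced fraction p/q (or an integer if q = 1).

1. F_x = -15/4  [line -13/3·x + 7/3·y + -18 = 0 ∩ |FE|² = 149/8]
2. F_y = 3/4  [line -13/3·x + 7/3·y + -18 = 0 ∩ |FE|² = 149/8]
   → F = (-15/4, 3/4)
3. C_x = -167/72  [line 3·x + -17·y + 137/9 = 0 ∩ |CE|² = 84253/2592]
4. C_y = 35/72  [line 3·x + -17·y + 137/9 = 0 ∩ |CE|² = 84253/2592]
   → C = (-167/72, 35/72)

C = (-167/72, 35/72)
F = (-15/4, 3/4)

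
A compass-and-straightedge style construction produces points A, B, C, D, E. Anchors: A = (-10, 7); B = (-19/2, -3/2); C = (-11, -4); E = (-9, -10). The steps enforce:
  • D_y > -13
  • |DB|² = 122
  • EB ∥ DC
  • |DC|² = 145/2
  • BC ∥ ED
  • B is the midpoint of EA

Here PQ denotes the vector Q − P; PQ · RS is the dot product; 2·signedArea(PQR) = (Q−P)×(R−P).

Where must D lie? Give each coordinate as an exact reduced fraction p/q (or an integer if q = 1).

1. D_x = -21/2  [EB ∥ DC ∩ BC ∥ ED]
2. D_y = -25/2  [EB ∥ DC ∩ BC ∥ ED]
   → D = (-21/2, -25/2)

D = (-21/2, -25/2)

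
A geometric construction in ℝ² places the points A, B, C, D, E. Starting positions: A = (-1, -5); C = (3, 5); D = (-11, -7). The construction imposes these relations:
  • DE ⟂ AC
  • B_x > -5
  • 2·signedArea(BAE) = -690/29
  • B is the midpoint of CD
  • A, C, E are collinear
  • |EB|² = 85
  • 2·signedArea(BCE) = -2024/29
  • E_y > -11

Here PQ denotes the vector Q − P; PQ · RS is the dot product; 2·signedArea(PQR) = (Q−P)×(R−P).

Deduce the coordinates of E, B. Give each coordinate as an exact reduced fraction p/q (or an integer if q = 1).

1. E_x = -89/29  [A, C, E are collinear ∩ DE ⟂ AC]
2. E_y = -295/29  [A, C, E are collinear ∩ DE ⟂ AC]
   → E = (-89/29, -295/29)
3. B_x = -4  [B is the midpoint of CD]
4. B_y = -1  [B is the midpoint of CD]
   → B = (-4, -1)

B = (-4, -1)
E = (-89/29, -295/29)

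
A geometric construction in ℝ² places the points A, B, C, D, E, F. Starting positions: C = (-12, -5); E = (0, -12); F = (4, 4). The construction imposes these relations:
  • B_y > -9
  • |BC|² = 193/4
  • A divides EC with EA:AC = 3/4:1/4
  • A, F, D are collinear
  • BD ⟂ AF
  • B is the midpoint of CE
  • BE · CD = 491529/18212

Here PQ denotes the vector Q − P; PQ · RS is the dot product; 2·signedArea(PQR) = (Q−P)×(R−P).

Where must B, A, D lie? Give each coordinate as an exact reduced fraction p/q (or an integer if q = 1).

A = (-9, -27/4)
B = (-6, -17/2)
D = (-36778/4553, -54521/9106)

1. B_x = -6  [B is the midpoint of CE]
2. B_y = -17/2  [B is the midpoint of CE]
   → B = (-6, -17/2)
3. A_x = -9  [A divides EC with EA:AC = 3/4:1/4]
4. A_y = -27/4  [A divides EC with EA:AC = 3/4:1/4]
   → A = (-9, -27/4)
5. D_x = -36778/4553  [A, F, D are collinear ∩ BD ⟂ AF]
6. D_y = -54521/9106  [A, F, D are collinear ∩ BD ⟂ AF]
   → D = (-36778/4553, -54521/9106)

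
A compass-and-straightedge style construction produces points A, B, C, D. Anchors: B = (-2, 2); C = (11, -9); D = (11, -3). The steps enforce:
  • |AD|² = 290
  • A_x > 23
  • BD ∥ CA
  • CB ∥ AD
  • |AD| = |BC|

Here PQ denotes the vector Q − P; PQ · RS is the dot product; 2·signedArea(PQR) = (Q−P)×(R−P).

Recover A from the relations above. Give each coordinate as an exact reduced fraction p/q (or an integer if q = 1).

A = (24, -14)

1. A_x = 24  [CB ∥ AD ∩ BD ∥ CA]
2. A_y = -14  [CB ∥ AD ∩ BD ∥ CA]
   → A = (24, -14)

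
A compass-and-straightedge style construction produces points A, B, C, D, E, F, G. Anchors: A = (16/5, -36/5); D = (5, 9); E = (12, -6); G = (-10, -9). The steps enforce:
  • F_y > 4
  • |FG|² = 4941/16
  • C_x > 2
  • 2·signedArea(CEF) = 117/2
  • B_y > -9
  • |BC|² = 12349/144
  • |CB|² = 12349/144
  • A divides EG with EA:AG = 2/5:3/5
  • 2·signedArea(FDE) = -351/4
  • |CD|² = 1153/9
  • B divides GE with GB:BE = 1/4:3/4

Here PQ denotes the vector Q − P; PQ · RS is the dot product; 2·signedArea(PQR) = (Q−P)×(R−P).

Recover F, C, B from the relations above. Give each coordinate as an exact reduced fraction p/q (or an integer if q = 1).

B = (-9/2, -33/4)
C = (7/3, -2)
F = (5/4, 9/2)

1. F_x = 5/4  [line 15·x + 7·y + -201/4 = 0 ∩ |FG|² = 4941/16]
2. F_y = 9/2  [line 15·x + 7·y + -201/4 = 0 ∩ |FG|² = 4941/16]
   → F = (5/4, 9/2)
3. C_x = 7/3  [line -21/2·x + -43/4·y + 3 = 0 ∩ |CD|² = 1153/9]
4. C_y = -2  [line -21/2·x + -43/4·y + 3 = 0 ∩ |CD|² = 1153/9]
   → C = (7/3, -2)
5. B_x = -9/2  [B divides GE with GB:BE = 1/4:3/4]
6. B_y = -33/4  [B divides GE with GB:BE = 1/4:3/4]
   → B = (-9/2, -33/4)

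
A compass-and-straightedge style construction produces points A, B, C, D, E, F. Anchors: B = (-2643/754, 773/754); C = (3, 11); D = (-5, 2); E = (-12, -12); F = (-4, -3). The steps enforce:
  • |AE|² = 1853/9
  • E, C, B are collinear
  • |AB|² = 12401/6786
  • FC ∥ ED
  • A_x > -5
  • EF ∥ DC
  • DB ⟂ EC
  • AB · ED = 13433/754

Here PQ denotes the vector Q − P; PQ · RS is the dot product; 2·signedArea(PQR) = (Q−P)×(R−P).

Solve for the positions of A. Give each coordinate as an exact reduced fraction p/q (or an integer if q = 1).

A = (-14/3, 1/3)

1. A_x = -14/3  [line -7·x + -14·y + -28 = 0 ∩ |AE|² = 1853/9]
2. A_y = 1/3  [line -7·x + -14·y + -28 = 0 ∩ |AE|² = 1853/9]
   → A = (-14/3, 1/3)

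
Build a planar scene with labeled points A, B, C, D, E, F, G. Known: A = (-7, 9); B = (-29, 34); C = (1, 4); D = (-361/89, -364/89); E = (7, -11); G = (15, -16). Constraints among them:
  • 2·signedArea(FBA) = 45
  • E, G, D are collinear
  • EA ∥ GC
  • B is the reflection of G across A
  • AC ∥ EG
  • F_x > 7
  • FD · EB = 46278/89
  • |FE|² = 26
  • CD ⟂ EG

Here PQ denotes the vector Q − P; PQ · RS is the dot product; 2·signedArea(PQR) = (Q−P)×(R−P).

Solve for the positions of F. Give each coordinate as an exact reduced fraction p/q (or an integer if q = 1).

1. F_x = 8  [2·signedArea(FBA) = 45 ∩ FD · EB = 46278/89]
2. F_y = -6  [2·signedArea(FBA) = 45 ∩ FD · EB = 46278/89]
   → F = (8, -6)

F = (8, -6)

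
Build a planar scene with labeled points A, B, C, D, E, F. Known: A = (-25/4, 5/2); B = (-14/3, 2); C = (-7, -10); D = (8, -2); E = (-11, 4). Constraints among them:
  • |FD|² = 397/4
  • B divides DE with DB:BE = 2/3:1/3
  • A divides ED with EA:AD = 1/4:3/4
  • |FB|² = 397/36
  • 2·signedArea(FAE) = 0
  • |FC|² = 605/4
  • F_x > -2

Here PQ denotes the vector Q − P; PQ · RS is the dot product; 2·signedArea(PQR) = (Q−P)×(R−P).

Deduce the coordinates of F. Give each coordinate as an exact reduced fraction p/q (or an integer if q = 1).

F = (-3/2, 1)

1. F_x = -3/2  [line -3/2·x + -19/4·y + 5/2 = 0 ∩ |FC|² = 605/4]
2. F_y = 1  [line -3/2·x + -19/4·y + 5/2 = 0 ∩ |FC|² = 605/4]
   → F = (-3/2, 1)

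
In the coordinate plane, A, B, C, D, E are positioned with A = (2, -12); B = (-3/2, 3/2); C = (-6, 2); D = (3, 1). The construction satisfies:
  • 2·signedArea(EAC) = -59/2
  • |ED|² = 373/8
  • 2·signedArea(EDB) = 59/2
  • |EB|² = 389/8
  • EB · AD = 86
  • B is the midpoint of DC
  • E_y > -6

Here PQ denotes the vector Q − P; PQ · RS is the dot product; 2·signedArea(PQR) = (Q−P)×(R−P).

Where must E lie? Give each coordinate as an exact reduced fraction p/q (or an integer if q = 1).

E = (1/4, -21/4)

1. E_x = 1/4  [EB · AD = 86 ∩ 2·signedArea(EAC) = -59/2]
2. E_y = -21/4  [EB · AD = 86 ∩ 2·signedArea(EAC) = -59/2]
   → E = (1/4, -21/4)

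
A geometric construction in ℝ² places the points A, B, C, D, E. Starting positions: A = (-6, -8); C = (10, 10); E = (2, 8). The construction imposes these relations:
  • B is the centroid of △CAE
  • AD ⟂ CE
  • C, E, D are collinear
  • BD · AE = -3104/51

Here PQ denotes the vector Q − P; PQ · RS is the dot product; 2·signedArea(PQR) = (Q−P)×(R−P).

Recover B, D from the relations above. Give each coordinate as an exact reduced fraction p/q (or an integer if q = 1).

1. B_x = 2  [B is the centroid of △CAE]
2. B_y = 10/3  [B is the centroid of △CAE]
   → B = (2, 10/3)
3. D_x = -158/17  [C, E, D are collinear ∩ AD ⟂ CE]
4. D_y = 88/17  [C, E, D are collinear ∩ AD ⟂ CE]
   → D = (-158/17, 88/17)

B = (2, 10/3)
D = (-158/17, 88/17)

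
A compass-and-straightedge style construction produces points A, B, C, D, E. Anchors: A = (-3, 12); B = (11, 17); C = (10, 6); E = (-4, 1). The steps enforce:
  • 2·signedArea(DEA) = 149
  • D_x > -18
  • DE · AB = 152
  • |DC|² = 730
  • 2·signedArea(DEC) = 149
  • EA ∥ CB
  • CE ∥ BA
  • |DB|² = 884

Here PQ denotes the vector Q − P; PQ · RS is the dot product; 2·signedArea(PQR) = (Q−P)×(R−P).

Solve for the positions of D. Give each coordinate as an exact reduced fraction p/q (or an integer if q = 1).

1. D_x = -17  [2·signedArea(DEA) = 149 ∩ DE · AB = 152]
2. D_y = 7  [2·signedArea(DEA) = 149 ∩ DE · AB = 152]
   → D = (-17, 7)

D = (-17, 7)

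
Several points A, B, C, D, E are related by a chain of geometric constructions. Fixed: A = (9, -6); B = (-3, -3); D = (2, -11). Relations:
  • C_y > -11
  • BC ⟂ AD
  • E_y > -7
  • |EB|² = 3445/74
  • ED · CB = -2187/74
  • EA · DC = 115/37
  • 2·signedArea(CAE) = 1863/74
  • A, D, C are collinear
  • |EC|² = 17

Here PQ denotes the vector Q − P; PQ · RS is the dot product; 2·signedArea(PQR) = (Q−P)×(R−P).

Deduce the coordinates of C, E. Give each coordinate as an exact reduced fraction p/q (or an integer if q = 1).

1. C_x = 183/74  [A, D, C are collinear ∩ BC ⟂ AD]
2. C_y = -789/74  [A, D, C are collinear ∩ BC ⟂ AD]
   → C = (183/74, -789/74)
3. E_x = 209/74  [EA · DC = 115/37 ∩ 2·signedArea(CAE) = 1863/74]
4. E_y = -485/74  [EA · DC = 115/37 ∩ 2·signedArea(CAE) = 1863/74]
   → E = (209/74, -485/74)

C = (183/74, -789/74)
E = (209/74, -485/74)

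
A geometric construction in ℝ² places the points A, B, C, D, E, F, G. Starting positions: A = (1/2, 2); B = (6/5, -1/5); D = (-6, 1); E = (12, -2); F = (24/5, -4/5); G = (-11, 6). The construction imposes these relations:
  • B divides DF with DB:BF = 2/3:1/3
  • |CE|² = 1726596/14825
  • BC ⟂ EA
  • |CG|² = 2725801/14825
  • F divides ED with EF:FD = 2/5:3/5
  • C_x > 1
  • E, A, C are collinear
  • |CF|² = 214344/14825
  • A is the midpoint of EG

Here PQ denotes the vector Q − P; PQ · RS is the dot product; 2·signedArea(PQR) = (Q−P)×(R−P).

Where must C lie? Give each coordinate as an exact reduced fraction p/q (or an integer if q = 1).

1. C_x = 5358/2965  [E, A, C are collinear ∩ BC ⟂ EA]
2. C_y = 4582/2965  [E, A, C are collinear ∩ BC ⟂ EA]
   → C = (5358/2965, 4582/2965)

C = (5358/2965, 4582/2965)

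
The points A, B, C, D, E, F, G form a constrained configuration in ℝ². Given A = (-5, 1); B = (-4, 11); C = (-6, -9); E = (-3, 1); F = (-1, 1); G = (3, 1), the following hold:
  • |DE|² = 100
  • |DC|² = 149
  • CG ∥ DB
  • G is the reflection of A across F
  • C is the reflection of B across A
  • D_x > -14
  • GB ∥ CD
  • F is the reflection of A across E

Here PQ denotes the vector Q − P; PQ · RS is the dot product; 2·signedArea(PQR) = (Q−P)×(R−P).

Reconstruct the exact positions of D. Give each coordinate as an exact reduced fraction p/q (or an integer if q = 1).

1. D_x = -13  [CG ∥ DB ∩ GB ∥ CD]
2. D_y = 1  [CG ∥ DB ∩ GB ∥ CD]
   → D = (-13, 1)

D = (-13, 1)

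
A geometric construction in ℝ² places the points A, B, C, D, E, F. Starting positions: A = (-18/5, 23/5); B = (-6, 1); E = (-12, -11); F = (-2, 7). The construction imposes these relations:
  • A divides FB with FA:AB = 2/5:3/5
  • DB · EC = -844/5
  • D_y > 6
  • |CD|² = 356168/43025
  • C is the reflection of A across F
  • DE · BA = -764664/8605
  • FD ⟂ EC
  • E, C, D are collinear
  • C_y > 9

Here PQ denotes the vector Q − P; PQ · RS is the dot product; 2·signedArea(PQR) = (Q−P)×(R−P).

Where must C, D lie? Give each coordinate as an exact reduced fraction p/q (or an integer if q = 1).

1. C_x = -2/5  [C is the reflection of A across F]
2. C_y = 47/5  [C is the reflection of A across F]
   → C = (-2/5, 47/5)
3. D_x = -3136/1721  [E, C, D are collinear ∩ FD ⟂ EC]
4. D_y = 11873/1721  [E, C, D are collinear ∩ FD ⟂ EC]
   → D = (-3136/1721, 11873/1721)

C = (-2/5, 47/5)
D = (-3136/1721, 11873/1721)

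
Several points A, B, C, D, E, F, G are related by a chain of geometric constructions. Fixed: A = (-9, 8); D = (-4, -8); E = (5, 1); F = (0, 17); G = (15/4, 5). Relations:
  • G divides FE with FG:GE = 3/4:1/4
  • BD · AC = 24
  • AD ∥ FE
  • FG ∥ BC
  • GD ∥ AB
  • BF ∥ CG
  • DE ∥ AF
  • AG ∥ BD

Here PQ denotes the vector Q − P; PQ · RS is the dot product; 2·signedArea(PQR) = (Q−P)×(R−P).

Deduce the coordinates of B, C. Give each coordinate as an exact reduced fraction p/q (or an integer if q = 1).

1. B_x = -67/4  [AG ∥ BD ∩ GD ∥ AB]
2. B_y = -5  [AG ∥ BD ∩ GD ∥ AB]
   → B = (-67/4, -5)
3. C_x = -13  [BF ∥ CG ∩ FG ∥ BC]
4. C_y = -17  [BF ∥ CG ∩ FG ∥ BC]
   → C = (-13, -17)

B = (-67/4, -5)
C = (-13, -17)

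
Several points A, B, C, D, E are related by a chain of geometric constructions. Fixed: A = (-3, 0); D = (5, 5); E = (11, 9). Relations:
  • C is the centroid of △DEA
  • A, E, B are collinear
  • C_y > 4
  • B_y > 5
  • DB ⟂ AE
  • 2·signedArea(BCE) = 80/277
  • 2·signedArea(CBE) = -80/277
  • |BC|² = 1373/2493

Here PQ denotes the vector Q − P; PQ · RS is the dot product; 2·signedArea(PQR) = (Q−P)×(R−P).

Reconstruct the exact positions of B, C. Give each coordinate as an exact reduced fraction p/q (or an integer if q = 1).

B = (1367/277, 1413/277)
C = (13/3, 14/3)

1. B_x = 1367/277  [A, E, B are collinear ∩ DB ⟂ AE]
2. B_y = 1413/277  [A, E, B are collinear ∩ DB ⟂ AE]
   → B = (1367/277, 1413/277)
3. C_x = 13/3  [C is the centroid of △DEA]
4. C_y = 14/3  [C is the centroid of △DEA]
   → C = (13/3, 14/3)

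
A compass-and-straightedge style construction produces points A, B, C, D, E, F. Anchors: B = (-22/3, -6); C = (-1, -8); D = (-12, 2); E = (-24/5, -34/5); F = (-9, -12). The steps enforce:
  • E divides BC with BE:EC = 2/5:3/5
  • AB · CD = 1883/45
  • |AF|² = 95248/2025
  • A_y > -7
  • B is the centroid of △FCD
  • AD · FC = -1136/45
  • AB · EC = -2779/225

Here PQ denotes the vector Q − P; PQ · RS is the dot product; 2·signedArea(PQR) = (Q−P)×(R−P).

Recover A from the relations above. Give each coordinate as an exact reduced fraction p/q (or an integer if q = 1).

A = (-197/45, -104/15)

1. A_x = -197/45  [AB · CD = 1883/45 ∩ AD · FC = -1136/45]
2. A_y = -104/15  [AB · CD = 1883/45 ∩ AD · FC = -1136/45]
   → A = (-197/45, -104/15)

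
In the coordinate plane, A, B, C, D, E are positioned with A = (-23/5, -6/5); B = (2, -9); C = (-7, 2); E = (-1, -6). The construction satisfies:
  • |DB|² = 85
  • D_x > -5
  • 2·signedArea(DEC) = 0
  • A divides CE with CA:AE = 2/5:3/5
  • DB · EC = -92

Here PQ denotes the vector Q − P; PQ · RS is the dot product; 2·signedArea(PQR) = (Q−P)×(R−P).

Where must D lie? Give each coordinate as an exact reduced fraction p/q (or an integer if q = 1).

1. D_x = -4  [2·signedArea(DEC) = 0 ∩ DB · EC = -92]
2. D_y = -2  [2·signedArea(DEC) = 0 ∩ DB · EC = -92]
   → D = (-4, -2)

D = (-4, -2)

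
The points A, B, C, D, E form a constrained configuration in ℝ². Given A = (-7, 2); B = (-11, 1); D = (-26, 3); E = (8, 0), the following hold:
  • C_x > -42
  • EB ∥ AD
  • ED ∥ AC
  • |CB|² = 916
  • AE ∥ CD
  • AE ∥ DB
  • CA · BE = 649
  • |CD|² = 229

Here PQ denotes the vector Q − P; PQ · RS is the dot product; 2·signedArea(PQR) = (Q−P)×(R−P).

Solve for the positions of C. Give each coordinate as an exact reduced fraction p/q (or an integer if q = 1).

1. C_x = -41  [AE ∥ CD ∩ ED ∥ AC]
2. C_y = 5  [AE ∥ CD ∩ ED ∥ AC]
   → C = (-41, 5)

C = (-41, 5)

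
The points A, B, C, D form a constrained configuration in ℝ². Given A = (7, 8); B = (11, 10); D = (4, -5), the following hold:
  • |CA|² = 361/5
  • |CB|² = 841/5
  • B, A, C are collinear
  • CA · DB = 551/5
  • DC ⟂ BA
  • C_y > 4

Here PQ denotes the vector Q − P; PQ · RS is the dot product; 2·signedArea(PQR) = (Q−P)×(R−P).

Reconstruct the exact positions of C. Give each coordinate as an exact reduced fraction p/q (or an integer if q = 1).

C = (-3/5, 21/5)

1. C_x = -3/5  [B, A, C are collinear ∩ DC ⟂ BA]
2. C_y = 21/5  [B, A, C are collinear ∩ DC ⟂ BA]
   → C = (-3/5, 21/5)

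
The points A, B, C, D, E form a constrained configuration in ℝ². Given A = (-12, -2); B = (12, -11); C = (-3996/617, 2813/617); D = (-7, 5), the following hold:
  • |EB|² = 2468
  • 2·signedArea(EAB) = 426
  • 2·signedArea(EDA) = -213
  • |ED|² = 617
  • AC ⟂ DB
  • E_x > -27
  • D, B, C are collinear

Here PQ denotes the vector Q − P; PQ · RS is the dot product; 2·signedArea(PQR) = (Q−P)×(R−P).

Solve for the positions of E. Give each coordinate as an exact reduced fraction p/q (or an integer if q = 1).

E = (-26, 21)

1. E_x = -26  [2·signedArea(EDA) = -213 ∩ 2·signedArea(EAB) = 426]
2. E_y = 21  [2·signedArea(EDA) = -213 ∩ 2·signedArea(EAB) = 426]
   → E = (-26, 21)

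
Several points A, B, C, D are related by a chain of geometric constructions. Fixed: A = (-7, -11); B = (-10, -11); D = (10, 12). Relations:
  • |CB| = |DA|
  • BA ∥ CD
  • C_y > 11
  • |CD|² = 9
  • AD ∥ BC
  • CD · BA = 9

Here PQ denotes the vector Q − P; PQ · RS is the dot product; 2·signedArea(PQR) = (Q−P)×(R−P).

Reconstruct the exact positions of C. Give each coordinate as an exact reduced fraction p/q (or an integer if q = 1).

C = (7, 12)

1. C_x = 7  [BA ∥ CD ∩ AD ∥ BC]
2. C_y = 12  [BA ∥ CD ∩ AD ∥ BC]
   → C = (7, 12)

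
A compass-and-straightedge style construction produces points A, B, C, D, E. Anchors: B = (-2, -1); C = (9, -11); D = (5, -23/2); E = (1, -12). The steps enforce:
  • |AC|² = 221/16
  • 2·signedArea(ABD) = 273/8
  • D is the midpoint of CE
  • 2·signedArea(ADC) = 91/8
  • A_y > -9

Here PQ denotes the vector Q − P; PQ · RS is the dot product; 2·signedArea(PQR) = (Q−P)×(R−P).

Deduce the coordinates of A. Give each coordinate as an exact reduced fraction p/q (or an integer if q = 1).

A = (25/4, -17/2)

1. A_x = 25/4  [2·signedArea(ADC) = 91/8 ∩ 2·signedArea(ABD) = 273/8]
2. A_y = -17/2  [2·signedArea(ADC) = 91/8 ∩ 2·signedArea(ABD) = 273/8]
   → A = (25/4, -17/2)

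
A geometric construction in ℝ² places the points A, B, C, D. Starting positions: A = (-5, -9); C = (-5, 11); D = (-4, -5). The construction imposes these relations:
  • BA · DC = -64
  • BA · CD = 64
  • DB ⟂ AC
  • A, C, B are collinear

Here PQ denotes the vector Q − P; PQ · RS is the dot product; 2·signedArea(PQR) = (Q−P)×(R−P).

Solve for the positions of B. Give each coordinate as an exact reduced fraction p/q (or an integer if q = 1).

1. B_x = -5  [A, C, B are collinear ∩ DB ⟂ AC]
2. B_y = -5  [A, C, B are collinear ∩ DB ⟂ AC]
   → B = (-5, -5)

B = (-5, -5)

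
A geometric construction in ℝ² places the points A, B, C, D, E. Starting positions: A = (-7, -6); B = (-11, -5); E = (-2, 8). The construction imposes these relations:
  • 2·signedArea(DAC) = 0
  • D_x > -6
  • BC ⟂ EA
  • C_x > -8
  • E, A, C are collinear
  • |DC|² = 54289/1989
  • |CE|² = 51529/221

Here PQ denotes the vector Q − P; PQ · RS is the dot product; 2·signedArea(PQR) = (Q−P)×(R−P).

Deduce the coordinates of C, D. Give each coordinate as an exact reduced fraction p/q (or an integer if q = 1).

1. C_x = -1577/221  [E, A, C are collinear ∩ BC ⟂ EA]
2. C_y = -1410/221  [E, A, C are collinear ∩ BC ⟂ EA]
   → C = (-1577/221, -1410/221)
3. D_x = -3566/663  [line 84/221·x + -30/221·y + 24/13 = 0 ∩ |DC|² = 54289/1989]
4. D_y = -968/663  [line 84/221·x + -30/221·y + 24/13 = 0 ∩ |DC|² = 54289/1989]
   → D = (-3566/663, -968/663)

C = (-1577/221, -1410/221)
D = (-3566/663, -968/663)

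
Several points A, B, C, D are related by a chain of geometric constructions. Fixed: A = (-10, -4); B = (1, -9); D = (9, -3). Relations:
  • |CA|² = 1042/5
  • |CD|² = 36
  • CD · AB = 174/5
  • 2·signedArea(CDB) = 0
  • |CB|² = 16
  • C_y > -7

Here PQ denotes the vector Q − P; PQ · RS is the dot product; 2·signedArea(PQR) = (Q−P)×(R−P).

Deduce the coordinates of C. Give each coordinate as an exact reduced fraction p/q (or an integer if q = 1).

1. C_x = 21/5  [2·signedArea(CDB) = 0 ∩ CD · AB = 174/5]
2. C_y = -33/5  [2·signedArea(CDB) = 0 ∩ CD · AB = 174/5]
   → C = (21/5, -33/5)

C = (21/5, -33/5)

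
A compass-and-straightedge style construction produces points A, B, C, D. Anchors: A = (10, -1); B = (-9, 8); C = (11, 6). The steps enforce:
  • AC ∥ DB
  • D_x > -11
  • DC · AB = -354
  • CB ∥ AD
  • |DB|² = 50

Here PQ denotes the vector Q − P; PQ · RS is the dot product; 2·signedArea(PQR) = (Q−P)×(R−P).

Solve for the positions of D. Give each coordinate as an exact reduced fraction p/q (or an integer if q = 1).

D = (-10, 1)

1. D_x = -10  [AC ∥ DB ∩ CB ∥ AD]
2. D_y = 1  [AC ∥ DB ∩ CB ∥ AD]
   → D = (-10, 1)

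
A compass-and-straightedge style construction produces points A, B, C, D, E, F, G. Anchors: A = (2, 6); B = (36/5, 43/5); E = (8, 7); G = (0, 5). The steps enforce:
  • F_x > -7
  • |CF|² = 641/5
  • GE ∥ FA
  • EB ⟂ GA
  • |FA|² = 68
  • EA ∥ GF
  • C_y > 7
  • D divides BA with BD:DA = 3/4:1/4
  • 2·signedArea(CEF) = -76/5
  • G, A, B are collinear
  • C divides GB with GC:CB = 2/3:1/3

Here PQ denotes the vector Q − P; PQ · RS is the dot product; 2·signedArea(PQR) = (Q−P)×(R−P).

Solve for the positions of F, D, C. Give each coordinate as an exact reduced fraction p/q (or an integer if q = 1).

C = (24/5, 37/5)
D = (33/10, 133/20)
F = (-6, 4)

1. F_x = -6  [GE ∥ FA ∩ EA ∥ GF]
2. F_y = 4  [GE ∥ FA ∩ EA ∥ GF]
   → F = (-6, 4)
3. D_x = 33/10  [D divides BA with BD:DA = 3/4:1/4]
4. D_y = 133/20  [D divides BA with BD:DA = 3/4:1/4]
   → D = (33/10, 133/20)
5. C_x = 24/5  [C divides GB with GC:CB = 2/3:1/3]
6. C_y = 37/5  [C divides GB with GC:CB = 2/3:1/3]
   → C = (24/5, 37/5)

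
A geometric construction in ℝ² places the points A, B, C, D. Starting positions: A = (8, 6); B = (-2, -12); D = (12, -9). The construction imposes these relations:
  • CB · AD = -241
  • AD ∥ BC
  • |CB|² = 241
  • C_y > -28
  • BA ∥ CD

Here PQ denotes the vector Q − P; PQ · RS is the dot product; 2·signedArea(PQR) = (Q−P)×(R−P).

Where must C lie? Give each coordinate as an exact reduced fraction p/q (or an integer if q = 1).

C = (2, -27)

1. C_x = 2  [BA ∥ CD ∩ AD ∥ BC]
2. C_y = -27  [BA ∥ CD ∩ AD ∥ BC]
   → C = (2, -27)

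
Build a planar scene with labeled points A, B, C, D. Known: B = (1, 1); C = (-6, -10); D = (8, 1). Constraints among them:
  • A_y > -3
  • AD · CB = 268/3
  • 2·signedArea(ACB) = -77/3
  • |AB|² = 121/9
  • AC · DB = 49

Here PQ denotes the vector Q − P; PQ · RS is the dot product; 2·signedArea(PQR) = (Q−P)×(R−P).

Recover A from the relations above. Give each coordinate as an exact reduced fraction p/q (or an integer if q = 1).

1. A_x = 1  [AC · DB = 49 ∩ AD · CB = 268/3]
2. A_y = -8/3  [AC · DB = 49 ∩ AD · CB = 268/3]
   → A = (1, -8/3)

A = (1, -8/3)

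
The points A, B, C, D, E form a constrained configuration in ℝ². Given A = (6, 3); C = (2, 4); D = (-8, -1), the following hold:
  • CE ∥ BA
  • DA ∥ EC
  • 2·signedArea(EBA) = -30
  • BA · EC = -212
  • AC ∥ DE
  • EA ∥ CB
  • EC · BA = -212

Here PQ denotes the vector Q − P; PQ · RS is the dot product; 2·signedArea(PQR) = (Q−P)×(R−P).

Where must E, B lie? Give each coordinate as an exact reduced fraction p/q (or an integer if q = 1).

1. E_x = -12  [DA ∥ EC ∩ AC ∥ DE]
2. E_y = 0  [DA ∥ EC ∩ AC ∥ DE]
   → E = (-12, 0)
3. B_x = 20  [CE ∥ BA ∩ EA ∥ CB]
4. B_y = 7  [CE ∥ BA ∩ EA ∥ CB]
   → B = (20, 7)

B = (20, 7)
E = (-12, 0)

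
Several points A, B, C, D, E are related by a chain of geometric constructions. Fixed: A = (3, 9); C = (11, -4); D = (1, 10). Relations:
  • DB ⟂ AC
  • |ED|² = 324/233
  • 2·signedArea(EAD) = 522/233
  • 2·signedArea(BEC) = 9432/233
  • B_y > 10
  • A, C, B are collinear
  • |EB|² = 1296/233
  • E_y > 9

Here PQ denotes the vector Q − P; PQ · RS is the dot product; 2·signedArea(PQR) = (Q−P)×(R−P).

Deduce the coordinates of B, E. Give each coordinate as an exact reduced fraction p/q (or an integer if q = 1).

B = (467/233, 2474/233)
E = (-1/233, 2186/233)

1. B_x = 467/233  [A, C, B are collinear ∩ DB ⟂ AC]
2. B_y = 2474/233  [A, C, B are collinear ∩ DB ⟂ AC]
   → B = (467/233, 2474/233)
3. E_x = -1/233  [2·signedArea(EAD) = 522/233 ∩ 2·signedArea(BEC) = 9432/233]
4. E_y = 2186/233  [2·signedArea(EAD) = 522/233 ∩ 2·signedArea(BEC) = 9432/233]
   → E = (-1/233, 2186/233)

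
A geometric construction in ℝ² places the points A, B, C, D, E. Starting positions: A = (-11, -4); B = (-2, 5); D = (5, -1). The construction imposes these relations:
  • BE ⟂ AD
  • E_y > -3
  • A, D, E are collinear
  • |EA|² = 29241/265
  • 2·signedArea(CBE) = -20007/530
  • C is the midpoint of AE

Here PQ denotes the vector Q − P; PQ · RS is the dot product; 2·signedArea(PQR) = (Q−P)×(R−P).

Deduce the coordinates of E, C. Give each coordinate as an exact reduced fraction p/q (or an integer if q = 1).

C = (-1547/265, -1607/530)
E = (-179/265, -547/265)

1. E_x = -179/265  [A, D, E are collinear ∩ BE ⟂ AD]
2. E_y = -547/265  [A, D, E are collinear ∩ BE ⟂ AD]
   → E = (-179/265, -547/265)
3. C_x = -1547/265  [C is the midpoint of AE]
4. C_y = -1607/530  [C is the midpoint of AE]
   → C = (-1547/265, -1607/530)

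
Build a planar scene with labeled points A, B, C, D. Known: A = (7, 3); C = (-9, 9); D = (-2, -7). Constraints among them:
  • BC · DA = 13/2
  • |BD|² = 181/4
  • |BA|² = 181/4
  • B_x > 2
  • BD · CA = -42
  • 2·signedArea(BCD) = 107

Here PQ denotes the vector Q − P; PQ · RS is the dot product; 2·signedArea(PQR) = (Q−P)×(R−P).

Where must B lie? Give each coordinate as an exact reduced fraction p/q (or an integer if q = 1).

1. B_x = 5/2  [BD · CA = -42 ∩ 2·signedArea(BCD) = 107]
2. B_y = -2  [BD · CA = -42 ∩ 2·signedArea(BCD) = 107]
   → B = (5/2, -2)

B = (5/2, -2)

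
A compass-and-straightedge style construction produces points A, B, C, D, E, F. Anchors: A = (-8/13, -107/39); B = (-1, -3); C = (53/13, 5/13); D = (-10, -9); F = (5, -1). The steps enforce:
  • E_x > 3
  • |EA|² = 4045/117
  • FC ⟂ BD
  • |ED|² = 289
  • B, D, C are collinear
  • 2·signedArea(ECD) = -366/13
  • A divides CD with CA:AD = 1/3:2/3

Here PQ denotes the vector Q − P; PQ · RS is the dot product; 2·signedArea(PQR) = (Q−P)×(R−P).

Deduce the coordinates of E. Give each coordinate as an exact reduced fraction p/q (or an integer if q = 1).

1. E_x = 41/13  [line 122/13·x + -183/13·y + -61/13 = 0 ∩ |ED|² = 289]
2. E_y = 23/13  [line 122/13·x + -183/13·y + -61/13 = 0 ∩ |ED|² = 289]
   → E = (41/13, 23/13)

E = (41/13, 23/13)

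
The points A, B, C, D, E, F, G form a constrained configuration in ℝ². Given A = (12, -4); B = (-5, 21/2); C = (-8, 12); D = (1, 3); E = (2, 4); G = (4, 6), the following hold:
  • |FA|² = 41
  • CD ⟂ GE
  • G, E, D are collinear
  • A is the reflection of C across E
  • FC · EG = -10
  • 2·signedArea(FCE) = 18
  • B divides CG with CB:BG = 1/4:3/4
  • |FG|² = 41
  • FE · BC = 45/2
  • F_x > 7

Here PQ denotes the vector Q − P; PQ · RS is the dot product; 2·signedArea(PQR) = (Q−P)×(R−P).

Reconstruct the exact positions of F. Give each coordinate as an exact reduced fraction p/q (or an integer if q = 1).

F = (8, 1)

1. F_x = 8  [FC · EG = -10 ∩ FE · BC = 45/2]
2. F_y = 1  [FC · EG = -10 ∩ FE · BC = 45/2]
   → F = (8, 1)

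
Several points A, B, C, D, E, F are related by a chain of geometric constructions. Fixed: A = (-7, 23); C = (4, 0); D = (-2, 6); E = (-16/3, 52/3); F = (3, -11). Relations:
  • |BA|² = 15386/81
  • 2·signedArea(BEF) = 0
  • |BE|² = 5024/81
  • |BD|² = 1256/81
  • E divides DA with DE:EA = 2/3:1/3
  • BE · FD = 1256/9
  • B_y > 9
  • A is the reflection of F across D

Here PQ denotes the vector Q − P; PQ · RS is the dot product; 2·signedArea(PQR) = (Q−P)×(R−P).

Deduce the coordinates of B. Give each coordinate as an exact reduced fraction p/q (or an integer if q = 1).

B = (-28/9, 88/9)

1. B_x = -28/9  [2·signedArea(BEF) = 0 ∩ BE · FD = 1256/9]
2. B_y = 88/9  [2·signedArea(BEF) = 0 ∩ BE · FD = 1256/9]
   → B = (-28/9, 88/9)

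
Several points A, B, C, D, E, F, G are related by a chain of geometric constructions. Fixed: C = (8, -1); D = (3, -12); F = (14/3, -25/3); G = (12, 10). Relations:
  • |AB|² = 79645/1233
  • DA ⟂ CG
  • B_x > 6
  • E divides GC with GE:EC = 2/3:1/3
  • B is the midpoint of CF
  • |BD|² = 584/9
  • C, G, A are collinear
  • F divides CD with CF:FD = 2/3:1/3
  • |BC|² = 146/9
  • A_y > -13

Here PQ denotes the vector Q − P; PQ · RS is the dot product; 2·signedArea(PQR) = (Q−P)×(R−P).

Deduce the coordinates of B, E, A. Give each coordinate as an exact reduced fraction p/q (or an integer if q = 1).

1. B_x = 19/3  [B is the midpoint of CF]
2. B_y = -14/3  [B is the midpoint of CF]
   → B = (19/3, -14/3)
3. E_x = 28/3  [E divides GC with GE:EC = 2/3:1/3]
4. E_y = 8/3  [E divides GC with GE:EC = 2/3:1/3]
   → E = (28/3, 8/3)
5. A_x = 532/137  [C, G, A are collinear ∩ DA ⟂ CG]
6. A_y = -1688/137  [C, G, A are collinear ∩ DA ⟂ CG]
   → A = (532/137, -1688/137)

A = (532/137, -1688/137)
B = (19/3, -14/3)
E = (28/3, 8/3)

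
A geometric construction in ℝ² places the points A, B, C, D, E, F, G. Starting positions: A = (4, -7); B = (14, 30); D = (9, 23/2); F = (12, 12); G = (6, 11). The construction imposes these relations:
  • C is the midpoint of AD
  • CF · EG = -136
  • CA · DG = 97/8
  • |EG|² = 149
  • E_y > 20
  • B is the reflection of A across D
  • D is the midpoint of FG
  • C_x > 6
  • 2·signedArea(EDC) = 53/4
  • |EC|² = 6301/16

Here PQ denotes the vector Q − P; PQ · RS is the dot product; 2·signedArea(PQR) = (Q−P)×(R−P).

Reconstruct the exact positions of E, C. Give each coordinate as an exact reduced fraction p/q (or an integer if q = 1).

C = (13/2, 9/4)
E = (13, 21)

1. C_x = 13/2  [C is the midpoint of AD]
2. C_y = 9/4  [C is the midpoint of AD]
   → C = (13/2, 9/4)
3. E_x = 13  [2·signedArea(EDC) = 53/4 ∩ CF · EG = -136]
4. E_y = 21  [2·signedArea(EDC) = 53/4 ∩ CF · EG = -136]
   → E = (13, 21)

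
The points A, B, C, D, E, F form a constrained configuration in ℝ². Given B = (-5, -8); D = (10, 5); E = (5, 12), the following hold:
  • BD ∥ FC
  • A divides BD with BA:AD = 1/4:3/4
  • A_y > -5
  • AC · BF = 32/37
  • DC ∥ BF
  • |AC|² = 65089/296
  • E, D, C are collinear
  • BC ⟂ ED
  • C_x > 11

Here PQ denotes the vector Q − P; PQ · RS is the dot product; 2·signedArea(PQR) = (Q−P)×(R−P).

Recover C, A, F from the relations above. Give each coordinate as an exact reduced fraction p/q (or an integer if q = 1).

A = (-5/4, -19/4)
C = (410/37, 129/37)
F = (-145/37, -352/37)

1. C_x = 410/37  [E, D, C are collinear ∩ BC ⟂ ED]
2. C_y = 129/37  [E, D, C are collinear ∩ BC ⟂ ED]
   → C = (410/37, 129/37)
3. A_x = -5/4  [A divides BD with BA:AD = 1/4:3/4]
4. A_y = -19/4  [A divides BD with BA:AD = 1/4:3/4]
   → A = (-5/4, -19/4)
5. F_x = -145/37  [BD ∥ FC ∩ DC ∥ BF]
6. F_y = -352/37  [BD ∥ FC ∩ DC ∥ BF]
   → F = (-145/37, -352/37)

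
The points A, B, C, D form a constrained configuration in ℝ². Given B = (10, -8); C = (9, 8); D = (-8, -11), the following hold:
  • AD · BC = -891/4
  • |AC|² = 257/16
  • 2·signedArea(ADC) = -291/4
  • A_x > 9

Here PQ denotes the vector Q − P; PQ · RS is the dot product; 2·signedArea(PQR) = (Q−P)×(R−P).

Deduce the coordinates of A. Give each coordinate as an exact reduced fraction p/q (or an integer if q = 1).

1. A_x = 37/4  [2·signedArea(ADC) = -291/4 ∩ AD · BC = -891/4]
2. A_y = 4  [2·signedArea(ADC) = -291/4 ∩ AD · BC = -891/4]
   → A = (37/4, 4)

A = (37/4, 4)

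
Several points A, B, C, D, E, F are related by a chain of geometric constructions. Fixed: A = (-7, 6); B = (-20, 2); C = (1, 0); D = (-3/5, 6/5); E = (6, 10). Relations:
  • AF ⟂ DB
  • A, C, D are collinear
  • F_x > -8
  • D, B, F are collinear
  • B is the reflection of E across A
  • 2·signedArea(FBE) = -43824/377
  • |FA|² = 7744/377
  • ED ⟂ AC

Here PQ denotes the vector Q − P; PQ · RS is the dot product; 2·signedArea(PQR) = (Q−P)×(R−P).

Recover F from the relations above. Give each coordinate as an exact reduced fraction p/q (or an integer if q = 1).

1. F_x = -13547/1885  [D, B, F are collinear ∩ AF ⟂ DB]
2. F_y = 2774/1885  [D, B, F are collinear ∩ AF ⟂ DB]
   → F = (-13547/1885, 2774/1885)

F = (-13547/1885, 2774/1885)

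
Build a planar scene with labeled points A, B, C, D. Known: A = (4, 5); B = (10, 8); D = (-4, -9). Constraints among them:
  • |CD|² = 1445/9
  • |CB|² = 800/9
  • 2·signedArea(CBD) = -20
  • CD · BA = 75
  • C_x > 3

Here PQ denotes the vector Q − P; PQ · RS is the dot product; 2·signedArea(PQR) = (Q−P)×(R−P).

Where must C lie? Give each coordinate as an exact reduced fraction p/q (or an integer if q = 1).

C = (10/3, 4/3)

1. C_x = 10/3  [2·signedArea(CBD) = -20 ∩ CD · BA = 75]
2. C_y = 4/3  [2·signedArea(CBD) = -20 ∩ CD · BA = 75]
   → C = (10/3, 4/3)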